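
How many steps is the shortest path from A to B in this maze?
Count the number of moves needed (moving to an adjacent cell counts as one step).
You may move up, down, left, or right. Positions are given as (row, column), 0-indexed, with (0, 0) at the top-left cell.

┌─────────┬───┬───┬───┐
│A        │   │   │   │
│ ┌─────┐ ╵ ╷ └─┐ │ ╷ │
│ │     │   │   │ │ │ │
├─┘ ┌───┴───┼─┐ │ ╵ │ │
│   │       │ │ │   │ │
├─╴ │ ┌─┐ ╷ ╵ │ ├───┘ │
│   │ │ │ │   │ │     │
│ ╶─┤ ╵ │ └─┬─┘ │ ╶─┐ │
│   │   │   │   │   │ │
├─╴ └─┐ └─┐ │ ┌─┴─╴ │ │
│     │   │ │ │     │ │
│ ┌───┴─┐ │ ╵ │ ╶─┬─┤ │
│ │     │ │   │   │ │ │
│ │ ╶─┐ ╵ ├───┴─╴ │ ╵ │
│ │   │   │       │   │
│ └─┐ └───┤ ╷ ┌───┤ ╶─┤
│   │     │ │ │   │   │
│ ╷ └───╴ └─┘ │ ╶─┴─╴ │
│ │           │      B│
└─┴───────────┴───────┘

Using BFS to find shortest path:
Start: (0, 0), End: (9, 10)
Path found:
(0,0) → (0,1) → (0,2) → (0,3) → (0,4) → (1,4) → (1,5) → (0,5) → (0,6) → (1,6) → (1,7) → (2,7) → (3,7) → (4,7) → (4,6) → (5,6) → (6,6) → (6,5) → (5,5) → (4,5) → (4,4) → (3,4) → (2,4) → (2,3) → (2,2) → (3,2) → (4,2) → (4,3) → (5,3) → (5,4) → (6,4) → (7,4) → (7,3) → (6,3) → (6,2) → (6,1) → (7,1) → (7,2) → (8,2) → (8,3) → (8,4) → (9,4) → (9,5) → (9,6) → (8,6) → (7,6) → (7,7) → (7,8) → (6,8) → (6,7) → (5,7) → (5,8) → (5,9) → (4,9) → (4,8) → (3,8) → (3,9) → (3,10) → (4,10) → (5,10) → (6,10) → (7,10) → (7,9) → (8,9) → (8,10) → (9,10)
Number of steps: 65

Solution:

┌─────────┬───┬───┬───┐
│A → → → ↓│↱ ↓│   │   │
│ ┌─────┐ ╵ ╷ └─┐ │ ╷ │
│ │     │↳ ↑│↳ ↓│ │ │ │
├─┘ ┌───┴───┼─┐ │ ╵ │ │
│   │↓ ← ↰  │ │↓│   │ │
├─╴ │ ┌─┐ ╷ ╵ │ ├───┘ │
│   │↓│ │↑│   │↓│↱ → ↓│
│ ╶─┤ ╵ │ └─┬─┘ │ ╶─┐ │
│   │↳ ↓│↑ ↰│↓ ↲│↑ ↰│↓│
├─╴ └─┐ └─┐ │ ┌─┴─╴ │ │
│     │↳ ↓│↑│↓│↱ → ↑│↓│
│ ┌───┴─┐ │ ╵ │ ╶─┬─┤ │
│ │↓ ← ↰│↓│↑ ↲│↑ ↰│ │↓│
│ │ ╶─┐ ╵ ├───┴─╴ │ ╵ │
│ │↳ ↓│↑ ↲│  ↱ → ↑│↓ ↲│
│ └─┐ └───┤ ╷ ┌───┤ ╶─┤
│   │↳ → ↓│ │↑│   │↳ ↓│
│ ╷ └───╴ └─┘ │ ╶─┴─╴ │
│ │      ↳ → ↑│      B│
└─┴───────────┴───────┘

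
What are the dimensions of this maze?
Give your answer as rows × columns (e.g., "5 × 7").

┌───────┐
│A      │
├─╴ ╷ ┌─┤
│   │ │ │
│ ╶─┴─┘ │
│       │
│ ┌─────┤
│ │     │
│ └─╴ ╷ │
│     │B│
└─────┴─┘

Counting the maze dimensions:
Rows (vertical): 5
Columns (horizontal): 4
Dimensions: 5 × 4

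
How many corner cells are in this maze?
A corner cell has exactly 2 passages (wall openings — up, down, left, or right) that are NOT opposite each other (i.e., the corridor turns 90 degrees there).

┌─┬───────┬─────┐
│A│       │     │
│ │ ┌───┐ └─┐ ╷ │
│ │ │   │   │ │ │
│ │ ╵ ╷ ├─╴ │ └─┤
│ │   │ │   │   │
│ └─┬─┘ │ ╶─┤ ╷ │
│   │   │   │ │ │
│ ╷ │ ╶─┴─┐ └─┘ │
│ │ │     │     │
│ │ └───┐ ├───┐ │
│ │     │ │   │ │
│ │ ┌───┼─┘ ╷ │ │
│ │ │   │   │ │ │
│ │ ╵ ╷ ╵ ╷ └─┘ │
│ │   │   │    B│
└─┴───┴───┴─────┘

Counting corner cells (2 non-opposite passages):
Total corners: 31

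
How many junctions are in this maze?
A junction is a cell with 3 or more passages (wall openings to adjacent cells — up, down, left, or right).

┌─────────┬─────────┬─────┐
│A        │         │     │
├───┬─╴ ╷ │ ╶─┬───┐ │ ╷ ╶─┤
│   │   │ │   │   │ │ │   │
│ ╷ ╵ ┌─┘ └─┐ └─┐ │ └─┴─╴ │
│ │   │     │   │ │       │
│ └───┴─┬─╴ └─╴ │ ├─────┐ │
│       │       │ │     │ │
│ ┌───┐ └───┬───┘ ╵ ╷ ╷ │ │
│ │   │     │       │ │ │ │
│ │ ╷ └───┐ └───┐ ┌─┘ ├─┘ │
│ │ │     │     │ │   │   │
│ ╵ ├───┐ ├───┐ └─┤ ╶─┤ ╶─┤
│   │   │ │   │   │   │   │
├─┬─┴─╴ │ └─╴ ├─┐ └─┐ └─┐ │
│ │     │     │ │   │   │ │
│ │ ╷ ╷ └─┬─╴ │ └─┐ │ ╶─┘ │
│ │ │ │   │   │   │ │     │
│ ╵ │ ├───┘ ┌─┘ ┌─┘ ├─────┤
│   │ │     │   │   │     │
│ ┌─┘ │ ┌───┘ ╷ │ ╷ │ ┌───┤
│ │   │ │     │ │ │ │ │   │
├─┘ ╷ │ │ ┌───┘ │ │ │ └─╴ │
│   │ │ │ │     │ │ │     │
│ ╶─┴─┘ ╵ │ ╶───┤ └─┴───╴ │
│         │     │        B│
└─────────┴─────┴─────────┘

Checking each cell for number of passages:

Junctions found (3+ passages):
  (0, 3): 3 passages
  (0, 11): 3 passages
  (2, 4): 3 passages
  (2, 12): 3 passages
  (3, 0): 3 passages
  (3, 5): 3 passages
  (3, 10): 3 passages
  (4, 8): 4 passages
  (7, 2): 3 passages
  (7, 3): 3 passages
  (7, 6): 3 passages
  (7, 10): 3 passages
  (8, 7): 3 passages
  (9, 0): 3 passages
  (9, 7): 3 passages
  (9, 9): 3 passages
  (10, 2): 3 passages
  (11, 12): 3 passages
  (12, 3): 3 passages
Total junctions: 19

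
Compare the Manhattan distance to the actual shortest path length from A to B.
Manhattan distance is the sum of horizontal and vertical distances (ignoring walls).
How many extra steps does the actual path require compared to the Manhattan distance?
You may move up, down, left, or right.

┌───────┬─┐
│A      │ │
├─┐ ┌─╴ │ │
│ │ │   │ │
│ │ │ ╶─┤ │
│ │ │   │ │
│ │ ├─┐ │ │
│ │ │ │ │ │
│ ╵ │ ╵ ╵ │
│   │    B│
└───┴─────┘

Manhattan distance: |4 - 0| + |4 - 0| = 8
Actual path length: 10
Extra steps: 10 - 8 = 2

Solution:

┌───────┬─┐
│A → → ↓│ │
├─┐ ┌─╴ │ │
│ │ │↓ ↲│ │
│ │ │ ╶─┤ │
│ │ │↳ ↓│ │
│ │ ├─┐ │ │
│ │ │ │↓│ │
│ ╵ │ ╵ ╵ │
│   │  ↳ B│
└───┴─────┘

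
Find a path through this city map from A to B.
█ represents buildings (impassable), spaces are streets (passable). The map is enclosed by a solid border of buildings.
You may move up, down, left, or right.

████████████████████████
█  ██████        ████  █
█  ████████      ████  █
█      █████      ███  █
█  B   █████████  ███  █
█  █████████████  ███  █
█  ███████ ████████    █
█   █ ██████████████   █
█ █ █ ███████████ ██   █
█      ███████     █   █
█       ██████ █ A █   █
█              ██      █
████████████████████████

Finding the shortest path from A to B:
Movement: cardinal only
Path length: 26 steps
Directions: up → left → left → left → down → down → left → left → left → left → left → left → left → up → left → up → left → left → left → up → up → left → up → up → up → right

Solution:

████████████████████████
█  ██████        ████  █
█  ████████      ████  █
█      █████      ███  █
█ ↱B   █████████  ███  █
█ ↑█████████████  ███  █
█ ↑███████ ████████    █
█ ↑↰█ ██████████████   █
█ █↑█ ███████████ ██   █
█  ↑←←↰███████↓←←↰ █   █
█     ↑↰██████↓█ A █   █
█      ↑←←←←←←↲██      █
████████████████████████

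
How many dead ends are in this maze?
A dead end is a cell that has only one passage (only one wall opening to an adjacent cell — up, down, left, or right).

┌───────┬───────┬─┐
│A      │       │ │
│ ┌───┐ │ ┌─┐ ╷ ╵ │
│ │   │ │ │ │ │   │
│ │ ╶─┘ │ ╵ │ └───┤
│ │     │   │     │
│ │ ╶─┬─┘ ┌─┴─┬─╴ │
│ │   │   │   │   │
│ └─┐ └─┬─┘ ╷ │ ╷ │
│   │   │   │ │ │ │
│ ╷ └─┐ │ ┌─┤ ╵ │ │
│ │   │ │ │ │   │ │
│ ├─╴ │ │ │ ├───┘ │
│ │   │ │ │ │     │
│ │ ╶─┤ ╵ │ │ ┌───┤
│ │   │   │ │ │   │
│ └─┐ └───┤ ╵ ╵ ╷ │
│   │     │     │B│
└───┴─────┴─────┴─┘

Checking each cell for number of passages:

Dead ends found at positions:
  (0, 8)
  (1, 2)
  (1, 5)
  (3, 3)
  (5, 5)
  (8, 1)
  (8, 4)
  (8, 8)
Total dead ends: 8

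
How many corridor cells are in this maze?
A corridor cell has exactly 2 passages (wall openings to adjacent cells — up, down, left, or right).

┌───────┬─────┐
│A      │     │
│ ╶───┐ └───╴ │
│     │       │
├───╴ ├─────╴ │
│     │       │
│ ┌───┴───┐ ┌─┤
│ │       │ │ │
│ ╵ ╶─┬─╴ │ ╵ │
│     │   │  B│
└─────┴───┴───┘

Counting cells with exactly 2 passages:
Total corridor cells: 27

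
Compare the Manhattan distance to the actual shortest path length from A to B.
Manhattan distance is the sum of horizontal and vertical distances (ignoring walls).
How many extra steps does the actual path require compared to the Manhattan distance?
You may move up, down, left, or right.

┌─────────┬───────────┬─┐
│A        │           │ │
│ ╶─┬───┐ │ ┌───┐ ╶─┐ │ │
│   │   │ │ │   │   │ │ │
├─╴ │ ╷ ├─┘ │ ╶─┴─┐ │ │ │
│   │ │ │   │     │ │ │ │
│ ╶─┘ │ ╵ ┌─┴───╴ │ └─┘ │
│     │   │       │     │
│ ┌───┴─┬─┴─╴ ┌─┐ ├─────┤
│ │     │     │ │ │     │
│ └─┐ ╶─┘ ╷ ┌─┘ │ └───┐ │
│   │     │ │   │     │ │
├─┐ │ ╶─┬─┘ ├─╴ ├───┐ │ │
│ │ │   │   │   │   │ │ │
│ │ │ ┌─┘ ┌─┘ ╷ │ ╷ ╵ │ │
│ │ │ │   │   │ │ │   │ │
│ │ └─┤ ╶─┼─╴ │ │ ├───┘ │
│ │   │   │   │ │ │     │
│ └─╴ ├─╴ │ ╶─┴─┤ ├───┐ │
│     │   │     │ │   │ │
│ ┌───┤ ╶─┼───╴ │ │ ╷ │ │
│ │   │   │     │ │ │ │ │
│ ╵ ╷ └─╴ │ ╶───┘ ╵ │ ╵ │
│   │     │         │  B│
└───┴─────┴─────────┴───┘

Manhattan distance: |11 - 0| + |11 - 0| = 22
Actual path length: 60
Extra steps: 60 - 22 = 38

Solution:

┌─────────┬───────────┬─┐
│A        │           │ │
│ ╶─┬───┐ │ ┌───┐ ╶─┐ │ │
│↳ ↓│   │ │ │   │   │ │ │
├─╴ │ ╷ ├─┘ │ ╶─┴─┐ │ │ │
│↓ ↲│ │ │   │     │ │ │ │
│ ╶─┘ │ ╵ ┌─┴───╴ │ └─┘ │
│↓    │   │  ↱ → ↓│     │
│ ┌───┴─┬─┴─╴ ┌─┐ ├─────┤
│↓│     │  ↱ ↑│ │↓│     │
│ └─┐ ╶─┘ ╷ ┌─┘ │ └───┐ │
│↳ ↓│     │↑│   │↳ → ↓│ │
├─┐ │ ╶─┬─┘ ├─╴ ├───┐ │ │
│ │↓│   │↱ ↑│   │↓ ↰│↓│ │
│ │ │ ┌─┘ ┌─┘ ╷ │ ╷ ╵ │ │
│ │↓│ │↱ ↑│   │ │↓│↑ ↲│ │
│ │ └─┤ ╶─┼─╴ │ │ ├───┘ │
│ │↳ ↓│↑ ↰│   │ │↓│     │
│ └─╴ ├─╴ │ ╶─┴─┤ ├───┐ │
│↓ ← ↲│↱ ↑│     │↓│↱ ↓│ │
│ ┌───┤ ╶─┼───╴ │ │ ╷ │ │
│↓│↱ ↓│↑ ↰│     │↓│↑│↓│ │
│ ╵ ╷ └─╴ │ ╶───┘ ╵ │ ╵ │
│↳ ↑│↳ → ↑│      ↳ ↑│↳ B│
└───┴─────┴─────────┴───┘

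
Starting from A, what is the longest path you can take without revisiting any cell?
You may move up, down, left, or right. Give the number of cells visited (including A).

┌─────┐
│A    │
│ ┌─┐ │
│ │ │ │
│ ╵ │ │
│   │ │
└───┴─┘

Finding longest simple path using DFS:
Start: (0, 0)
Longest path visits 5 cells
Path: A → down → down → right → up

Solution:

┌─────┐
│A    │
│ ┌─┐ │
│↓│B│ │
│ ╵ │ │
│↳ ↑│ │
└───┴─┘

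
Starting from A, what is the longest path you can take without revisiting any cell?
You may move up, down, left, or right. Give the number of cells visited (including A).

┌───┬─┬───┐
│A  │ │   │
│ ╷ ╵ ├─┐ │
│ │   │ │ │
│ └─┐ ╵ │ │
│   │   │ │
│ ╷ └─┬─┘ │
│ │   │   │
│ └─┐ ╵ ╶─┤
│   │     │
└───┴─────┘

Finding longest simple path using DFS:
Start: (0, 0)
Longest path visits 14 cells
Path: A → down → down → right → down → right → down → right → up → right → up → up → up → left

Solution:

┌───┬─┬───┐
│A  │ │B ↰│
│ ╷ ╵ ├─┐ │
│↓│   │ │↑│
│ └─┐ ╵ │ │
│↳ ↓│   │↑│
│ ╷ └─┬─┘ │
│ │↳ ↓│↱ ↑│
│ └─┐ ╵ ╶─┤
│   │↳ ↑  │
└───┴─────┘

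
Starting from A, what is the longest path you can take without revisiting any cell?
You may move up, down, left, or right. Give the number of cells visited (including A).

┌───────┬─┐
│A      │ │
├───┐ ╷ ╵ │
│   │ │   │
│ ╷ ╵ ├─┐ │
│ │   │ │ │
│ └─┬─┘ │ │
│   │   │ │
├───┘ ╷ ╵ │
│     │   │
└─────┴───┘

Finding longest simple path using DFS:
Start: (0, 0)
Longest path visits 15 cells
Path: A → right → right → right → down → right → down → down → down → left → up → left → down → left → left

Solution:

┌───────┬─┐
│A → → ↓│ │
├───┐ ╷ ╵ │
│   │ │↳ ↓│
│ ╷ ╵ ├─┐ │
│ │   │ │↓│
│ └─┬─┘ │ │
│   │↓ ↰│↓│
├───┘ ╷ ╵ │
│B ← ↲│↑ ↲│
└─────┴───┘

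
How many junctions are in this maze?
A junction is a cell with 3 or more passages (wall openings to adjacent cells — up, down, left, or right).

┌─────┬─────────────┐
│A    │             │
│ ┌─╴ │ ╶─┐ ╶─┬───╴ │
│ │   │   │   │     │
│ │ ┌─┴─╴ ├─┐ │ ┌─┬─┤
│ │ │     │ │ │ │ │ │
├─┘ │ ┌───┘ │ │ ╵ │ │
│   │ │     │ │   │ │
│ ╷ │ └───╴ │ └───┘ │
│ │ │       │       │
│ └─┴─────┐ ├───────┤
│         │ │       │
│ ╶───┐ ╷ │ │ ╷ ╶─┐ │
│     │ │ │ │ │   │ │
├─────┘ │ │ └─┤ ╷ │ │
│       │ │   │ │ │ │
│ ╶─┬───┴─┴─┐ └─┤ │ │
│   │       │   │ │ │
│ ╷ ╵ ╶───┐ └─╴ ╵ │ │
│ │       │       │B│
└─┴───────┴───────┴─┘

Checking each cell for number of passages:

Junctions found (3+ passages):
  (0, 5): 3 passages
  (3, 1): 3 passages
  (3, 5): 3 passages
  (4, 5): 3 passages
  (5, 0): 3 passages
  (5, 3): 3 passages
  (5, 7): 3 passages
  (6, 7): 3 passages
  (8, 0): 3 passages
  (9, 2): 3 passages
  (9, 7): 3 passages
Total junctions: 11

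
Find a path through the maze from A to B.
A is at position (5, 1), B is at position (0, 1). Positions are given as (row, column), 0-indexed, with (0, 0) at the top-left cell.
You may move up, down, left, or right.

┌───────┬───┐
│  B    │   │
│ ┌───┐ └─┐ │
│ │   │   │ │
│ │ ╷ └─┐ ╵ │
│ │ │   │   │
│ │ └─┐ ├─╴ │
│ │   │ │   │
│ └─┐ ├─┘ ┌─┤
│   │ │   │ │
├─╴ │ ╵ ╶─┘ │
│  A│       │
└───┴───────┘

Finding the shortest path from (5, 1) to (0, 1):
Path length: 7 steps
Directions: up → left → up → up → up → up → right

Solution:

┌───────┬───┐
│↱ B    │   │
│ ┌───┐ └─┐ │
│↑│   │   │ │
│ │ ╷ └─┐ ╵ │
│↑│ │   │   │
│ │ └─┐ ├─╴ │
│↑│   │ │   │
│ └─┐ ├─┘ ┌─┤
│↑ ↰│ │   │ │
├─╴ │ ╵ ╶─┘ │
│  A│       │
└───┴───────┘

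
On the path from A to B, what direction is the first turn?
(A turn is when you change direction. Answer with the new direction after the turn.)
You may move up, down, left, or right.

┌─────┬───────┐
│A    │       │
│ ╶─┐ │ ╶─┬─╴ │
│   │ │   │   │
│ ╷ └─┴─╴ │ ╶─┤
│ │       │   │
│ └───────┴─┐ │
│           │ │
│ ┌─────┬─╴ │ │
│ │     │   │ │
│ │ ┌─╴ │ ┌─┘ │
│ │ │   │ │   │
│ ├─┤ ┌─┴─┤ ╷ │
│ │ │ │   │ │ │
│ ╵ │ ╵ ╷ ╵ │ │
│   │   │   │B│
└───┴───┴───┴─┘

Directions: down, right, down, right, right, right, up, left, up, right, right, right, down, left, down, right, down, down, down, down, down
First turn direction: right

Solution:

┌─────┬───────┐
│A    │↱ → → ↓│
│ ╶─┐ │ ╶─┬─╴ │
│↳ ↓│ │↑ ↰│↓ ↲│
│ ╷ └─┴─╴ │ ╶─┤
│ │↳ → → ↑│↳ ↓│
│ └───────┴─┐ │
│           │↓│
│ ┌─────┬─╴ │ │
│ │     │   │↓│
│ │ ┌─╴ │ ┌─┘ │
│ │ │   │ │  ↓│
│ ├─┤ ┌─┴─┤ ╷ │
│ │ │ │   │ │↓│
│ ╵ │ ╵ ╷ ╵ │ │
│   │   │   │B│
└───┴───┴───┴─┘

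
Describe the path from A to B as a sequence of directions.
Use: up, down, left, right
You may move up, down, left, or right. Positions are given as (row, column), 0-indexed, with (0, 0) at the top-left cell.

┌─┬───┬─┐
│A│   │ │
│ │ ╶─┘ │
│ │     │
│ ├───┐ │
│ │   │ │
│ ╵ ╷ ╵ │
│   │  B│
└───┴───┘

Finding the path and converting it to directions:
Path through cells: (0,0) → (1,0) → (2,0) → (3,0) → (3,1) → (2,1) → (2,2) → (3,2) → (3,3)
Directions: down, down, down, right, up, right, down, right

Solution:

┌─┬───┬─┐
│A│   │ │
│ │ ╶─┘ │
│↓│     │
│ ├───┐ │
│↓│↱ ↓│ │
│ ╵ ╷ ╵ │
│↳ ↑│↳ B│
└───┴───┘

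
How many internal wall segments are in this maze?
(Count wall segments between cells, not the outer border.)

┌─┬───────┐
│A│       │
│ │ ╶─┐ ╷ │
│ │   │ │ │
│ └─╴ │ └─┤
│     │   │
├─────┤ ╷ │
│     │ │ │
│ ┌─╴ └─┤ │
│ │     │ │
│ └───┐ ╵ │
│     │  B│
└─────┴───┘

Counting internal wall segments:
Total internal walls: 20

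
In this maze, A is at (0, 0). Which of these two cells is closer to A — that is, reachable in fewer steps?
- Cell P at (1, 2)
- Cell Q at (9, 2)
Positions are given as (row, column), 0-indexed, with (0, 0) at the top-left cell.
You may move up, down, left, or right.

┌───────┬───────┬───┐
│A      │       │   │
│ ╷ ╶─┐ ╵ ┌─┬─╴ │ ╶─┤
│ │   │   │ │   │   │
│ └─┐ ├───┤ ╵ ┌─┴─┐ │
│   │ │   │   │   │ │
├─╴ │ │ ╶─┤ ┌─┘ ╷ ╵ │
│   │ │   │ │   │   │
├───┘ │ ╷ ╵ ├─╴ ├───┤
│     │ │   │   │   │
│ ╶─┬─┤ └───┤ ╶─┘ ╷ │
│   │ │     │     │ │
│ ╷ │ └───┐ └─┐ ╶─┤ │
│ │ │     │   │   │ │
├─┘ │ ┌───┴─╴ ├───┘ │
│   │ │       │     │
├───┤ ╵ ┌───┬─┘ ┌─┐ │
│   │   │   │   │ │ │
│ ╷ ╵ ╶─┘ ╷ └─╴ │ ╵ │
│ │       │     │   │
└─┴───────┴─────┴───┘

Shortest path A → P at (1, 2): 3 steps
Shortest path A → Q at (9, 2): 31 steps

P is closer (3 steps vs 31 steps).

Path to P:

┌───────┬───────┬───┐
│A ↓    │       │   │
│ ╷ ╶─┐ ╵ ┌─┬─╴ │ ╶─┤
│ │↳ P│   │ │   │   │
│ └─┐ ├───┤ ╵ ┌─┴─┐ │
│   │ │   │   │   │ │
├─╴ │ │ ╶─┤ ┌─┘ ╷ ╵ │
│   │ │   │ │   │   │
├───┘ │ ╷ ╵ ├─╴ ├───┤
│     │ │   │   │   │
│ ╶─┬─┤ └───┤ ╶─┘ ╷ │
│   │ │     │     │ │
│ ╷ │ └───┐ └─┐ ╶─┤ │
│ │ │     │   │   │ │
├─┘ │ ┌───┴─╴ ├───┘ │
│   │ │       │     │
├───┤ ╵ ┌───┬─┘ ┌─┐ │
│   │   │   │   │ │ │
│ ╷ ╵ ╶─┘ ╷ └─╴ │ ╵ │
│ │       │     │   │
└─┴───────┴─────┴───┘

Path to Q:

┌───────┬───────┬───┐
│A → → ↓│↱ → → ↓│   │
│ ╷ ╶─┐ ╵ ┌─┬─╴ │ ╶─┤
│ │   │↳ ↑│ │↓ ↲│   │
│ └─┐ ├───┤ ╵ ┌─┴─┐ │
│   │ │   │↓ ↲│   │ │
├─╴ │ │ ╶─┤ ┌─┘ ╷ ╵ │
│   │ │↓ ↰│↓│   │   │
├───┘ │ ╷ ╵ ├─╴ ├───┤
│     │↓│↑ ↲│   │   │
│ ╶─┬─┤ └───┤ ╶─┘ ╷ │
│   │ │↳ → ↓│     │ │
│ ╷ │ └───┐ └─┐ ╶─┤ │
│ │ │     │↳ ↓│   │ │
├─┘ │ ┌───┴─╴ ├───┘ │
│   │ │↓ ← ← ↲│     │
├───┤ ╵ ┌───┬─┘ ┌─┐ │
│   │↓ ↲│   │   │ │ │
│ ╷ ╵ ╶─┘ ╷ └─╴ │ ╵ │
│ │  Q    │     │   │
└─┴───────┴─────┴───┘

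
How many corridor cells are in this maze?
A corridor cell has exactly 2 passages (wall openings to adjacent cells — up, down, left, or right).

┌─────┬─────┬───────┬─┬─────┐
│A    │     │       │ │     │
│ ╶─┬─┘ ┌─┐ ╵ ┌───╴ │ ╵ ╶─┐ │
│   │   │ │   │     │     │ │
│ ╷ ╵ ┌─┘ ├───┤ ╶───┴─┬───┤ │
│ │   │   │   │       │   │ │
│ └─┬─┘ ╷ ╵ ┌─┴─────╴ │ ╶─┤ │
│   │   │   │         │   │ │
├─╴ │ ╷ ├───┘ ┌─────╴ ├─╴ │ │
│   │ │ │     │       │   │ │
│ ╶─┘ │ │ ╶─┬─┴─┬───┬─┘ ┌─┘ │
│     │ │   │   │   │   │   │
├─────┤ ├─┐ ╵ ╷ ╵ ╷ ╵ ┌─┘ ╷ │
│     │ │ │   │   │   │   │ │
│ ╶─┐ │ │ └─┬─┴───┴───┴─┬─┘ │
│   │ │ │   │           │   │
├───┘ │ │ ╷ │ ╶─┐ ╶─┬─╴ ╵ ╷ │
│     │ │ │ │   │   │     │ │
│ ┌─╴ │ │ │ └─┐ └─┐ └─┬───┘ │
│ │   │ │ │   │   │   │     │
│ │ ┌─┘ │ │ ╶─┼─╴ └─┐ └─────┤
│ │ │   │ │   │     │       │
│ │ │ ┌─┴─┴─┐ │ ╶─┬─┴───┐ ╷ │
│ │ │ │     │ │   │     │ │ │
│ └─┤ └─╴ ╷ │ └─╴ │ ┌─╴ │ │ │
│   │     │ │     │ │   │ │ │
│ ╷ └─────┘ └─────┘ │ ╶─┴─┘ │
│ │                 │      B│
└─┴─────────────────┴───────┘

Counting cells with exactly 2 passages:
Total corridor cells: 160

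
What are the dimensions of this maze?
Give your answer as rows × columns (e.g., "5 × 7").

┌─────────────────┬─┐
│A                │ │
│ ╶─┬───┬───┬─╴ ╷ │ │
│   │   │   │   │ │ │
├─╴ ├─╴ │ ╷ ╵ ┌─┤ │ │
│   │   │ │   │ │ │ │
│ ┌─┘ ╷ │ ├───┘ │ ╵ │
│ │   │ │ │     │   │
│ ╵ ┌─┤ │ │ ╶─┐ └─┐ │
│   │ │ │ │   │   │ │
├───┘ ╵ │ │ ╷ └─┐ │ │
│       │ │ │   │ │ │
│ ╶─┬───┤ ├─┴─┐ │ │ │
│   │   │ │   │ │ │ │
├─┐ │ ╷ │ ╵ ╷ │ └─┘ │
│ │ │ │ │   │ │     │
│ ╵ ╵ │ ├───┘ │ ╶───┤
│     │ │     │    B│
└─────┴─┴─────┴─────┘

Counting the maze dimensions:
Rows (vertical): 9
Columns (horizontal): 10
Dimensions: 9 × 10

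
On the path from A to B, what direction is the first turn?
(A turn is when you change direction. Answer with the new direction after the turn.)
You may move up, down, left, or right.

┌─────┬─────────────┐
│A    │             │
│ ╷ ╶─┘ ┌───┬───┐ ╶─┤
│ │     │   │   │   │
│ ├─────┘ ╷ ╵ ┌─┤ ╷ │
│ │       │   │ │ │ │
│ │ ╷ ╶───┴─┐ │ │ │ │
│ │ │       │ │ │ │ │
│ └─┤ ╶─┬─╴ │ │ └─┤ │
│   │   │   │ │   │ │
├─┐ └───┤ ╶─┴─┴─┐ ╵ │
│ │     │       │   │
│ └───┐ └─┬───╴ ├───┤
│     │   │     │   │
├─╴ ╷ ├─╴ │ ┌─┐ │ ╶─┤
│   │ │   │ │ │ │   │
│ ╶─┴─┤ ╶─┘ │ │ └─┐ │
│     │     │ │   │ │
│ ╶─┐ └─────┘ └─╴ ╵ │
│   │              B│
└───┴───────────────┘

Directions: down, down, down, down, right, down, right, right, down, right, down, left, down, right, right, up, up, right, right, down, down, right, down, right
First turn direction: right

Solution:

┌─────┬─────────────┐
│A    │             │
│ ╷ ╶─┘ ┌───┬───┐ ╶─┤
│↓│     │   │   │   │
│ ├─────┘ ╷ ╵ ┌─┤ ╷ │
│↓│       │   │ │ │ │
│ │ ╷ ╶───┴─┐ │ │ │ │
│↓│ │       │ │ │ │ │
│ └─┤ ╶─┬─╴ │ │ └─┤ │
│↳ ↓│   │   │ │   │ │
├─┐ └───┤ ╶─┴─┴─┐ ╵ │
│ │↳ → ↓│       │   │
│ └───┐ └─┬───╴ ├───┤
│     │↳ ↓│↱ → ↓│   │
├─╴ ╷ ├─╴ │ ┌─┐ │ ╶─┤
│   │ │↓ ↲│↑│ │↓│   │
│ ╶─┴─┤ ╶─┘ │ │ └─┐ │
│     │↳ → ↑│ │↳ ↓│ │
│ ╶─┐ └─────┘ └─╴ ╵ │
│   │            ↳ B│
└───┴───────────────┘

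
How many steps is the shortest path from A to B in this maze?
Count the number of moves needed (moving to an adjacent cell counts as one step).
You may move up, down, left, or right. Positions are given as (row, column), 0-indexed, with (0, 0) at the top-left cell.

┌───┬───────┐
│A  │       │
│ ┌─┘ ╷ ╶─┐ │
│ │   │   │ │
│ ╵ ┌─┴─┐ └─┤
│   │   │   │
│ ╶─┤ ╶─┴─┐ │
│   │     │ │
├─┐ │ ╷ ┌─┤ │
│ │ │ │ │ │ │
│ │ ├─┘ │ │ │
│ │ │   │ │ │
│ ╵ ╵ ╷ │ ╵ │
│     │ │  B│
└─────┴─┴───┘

Using BFS to find shortest path:
Start: (0, 0), End: (6, 5)
Path found:
(0,0) → (1,0) → (2,0) → (2,1) → (1,1) → (1,2) → (0,2) → (0,3) → (1,3) → (1,4) → (2,4) → (2,5) → (3,5) → (4,5) → (5,5) → (6,5)
Number of steps: 15

Solution:

┌───┬───────┐
│A  │↱ ↓    │
│ ┌─┘ ╷ ╶─┐ │
│↓│↱ ↑│↳ ↓│ │
│ ╵ ┌─┴─┐ └─┤
│↳ ↑│   │↳ ↓│
│ ╶─┤ ╶─┴─┐ │
│   │     │↓│
├─┐ │ ╷ ┌─┤ │
│ │ │ │ │ │↓│
│ │ ├─┘ │ │ │
│ │ │   │ │↓│
│ ╵ ╵ ╷ │ ╵ │
│     │ │  B│
└─────┴─┴───┘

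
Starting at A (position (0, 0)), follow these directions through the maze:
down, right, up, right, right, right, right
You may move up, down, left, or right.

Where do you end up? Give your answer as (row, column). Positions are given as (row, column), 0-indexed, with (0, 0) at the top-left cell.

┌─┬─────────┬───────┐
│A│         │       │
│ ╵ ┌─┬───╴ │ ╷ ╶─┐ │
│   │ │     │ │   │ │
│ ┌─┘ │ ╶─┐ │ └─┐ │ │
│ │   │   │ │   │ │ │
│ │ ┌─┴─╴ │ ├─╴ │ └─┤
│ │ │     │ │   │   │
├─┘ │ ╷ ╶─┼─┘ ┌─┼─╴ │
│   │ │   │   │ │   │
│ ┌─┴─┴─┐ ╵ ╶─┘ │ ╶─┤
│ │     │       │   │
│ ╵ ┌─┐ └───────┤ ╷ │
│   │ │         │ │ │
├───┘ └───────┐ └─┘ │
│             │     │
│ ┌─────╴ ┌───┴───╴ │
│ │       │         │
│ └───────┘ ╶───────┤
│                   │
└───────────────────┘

Following directions step by step:
Start: (0, 0)
  down: (0, 0) → (1, 0)
  right: (1, 0) → (1, 1)
  up: (1, 1) → (0, 1)
  right: (0, 1) → (0, 2)
  right: (0, 2) → (0, 3)
  right: (0, 3) → (0, 4)
  right: (0, 4) → (0, 5)
Final position: (0, 5)

Path taken:

┌─┬─────────┬───────┐
│A│↱ → → → B│       │
│ ╵ ┌─┬───╴ │ ╷ ╶─┐ │
│↳ ↑│ │     │ │   │ │
│ ┌─┘ │ ╶─┐ │ └─┐ │ │
│ │   │   │ │   │ │ │
│ │ ┌─┴─╴ │ ├─╴ │ └─┤
│ │ │     │ │   │   │
├─┘ │ ╷ ╶─┼─┘ ┌─┼─╴ │
│   │ │   │   │ │   │
│ ┌─┴─┴─┐ ╵ ╶─┘ │ ╶─┤
│ │     │       │   │
│ ╵ ┌─┐ └───────┤ ╷ │
│   │ │         │ │ │
├───┘ └───────┐ └─┘ │
│             │     │
│ ┌─────╴ ┌───┴───╴ │
│ │       │         │
│ └───────┘ ╶───────┤
│                   │
└───────────────────┘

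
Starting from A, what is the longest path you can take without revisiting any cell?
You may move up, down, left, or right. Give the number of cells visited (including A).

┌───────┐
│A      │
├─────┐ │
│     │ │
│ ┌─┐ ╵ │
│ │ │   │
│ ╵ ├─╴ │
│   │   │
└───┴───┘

Finding longest simple path using DFS:
Start: (0, 0)
Longest path visits 14 cells
Path: A → right → right → right → down → down → left → up → left → left → down → down → right → up

Solution:

┌───────┐
│A → → ↓│
├─────┐ │
│↓ ← ↰│↓│
│ ┌─┐ ╵ │
│↓│B│↑ ↲│
│ ╵ ├─╴ │
│↳ ↑│   │
└───┴───┘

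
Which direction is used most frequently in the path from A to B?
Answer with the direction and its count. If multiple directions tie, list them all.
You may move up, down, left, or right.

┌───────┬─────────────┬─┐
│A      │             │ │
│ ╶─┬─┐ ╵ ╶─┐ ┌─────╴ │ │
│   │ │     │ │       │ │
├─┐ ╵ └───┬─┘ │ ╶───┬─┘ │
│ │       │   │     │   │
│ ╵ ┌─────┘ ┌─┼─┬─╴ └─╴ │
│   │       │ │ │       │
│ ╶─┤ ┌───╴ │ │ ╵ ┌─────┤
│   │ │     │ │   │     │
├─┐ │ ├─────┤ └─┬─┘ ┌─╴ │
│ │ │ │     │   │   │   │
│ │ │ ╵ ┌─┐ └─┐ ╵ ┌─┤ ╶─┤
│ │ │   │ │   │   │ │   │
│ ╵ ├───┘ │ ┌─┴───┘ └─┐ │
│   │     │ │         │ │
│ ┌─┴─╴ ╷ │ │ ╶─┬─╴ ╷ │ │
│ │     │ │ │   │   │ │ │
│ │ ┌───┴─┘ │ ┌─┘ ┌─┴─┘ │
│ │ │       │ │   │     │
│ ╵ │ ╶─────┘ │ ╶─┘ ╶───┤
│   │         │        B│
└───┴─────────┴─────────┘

Directions: right, right, right, down, right, up, right, right, down, down, left, down, left, left, left, down, down, down, right, up, right, right, down, down, down, down, left, left, left, down, right, right, right, right, up, up, up, right, right, right, down, left, down, left, down, right, right, right, right
Counts: {'right': 20, 'down': 15, 'up': 5, 'left': 9}
Most common: right (20 times)

Solution:

┌───────┬─────────────┬─┐
│A → → ↓│↱ → ↓        │ │
│ ╶─┬─┐ ╵ ╶─┐ ┌─────╴ │ │
│   │ │↳ ↑  │↓│       │ │
├─┐ ╵ └───┬─┘ │ ╶───┬─┘ │
│ │       │↓ ↲│     │   │
│ ╵ ┌─────┘ ┌─┼─┬─╴ └─╴ │
│   │↓ ← ← ↲│ │ │       │
│ ╶─┤ ┌───╴ │ │ ╵ ┌─────┤
│   │↓│     │ │   │     │
├─┐ │ ├─────┤ └─┬─┘ ┌─╴ │
│ │ │↓│↱ → ↓│   │   │   │
│ │ │ ╵ ┌─┐ └─┐ ╵ ┌─┤ ╶─┤
│ │ │↳ ↑│ │↓  │   │ │   │
│ ╵ ├───┘ │ ┌─┴───┘ └─┐ │
│   │     │↓│↱ → → ↓  │ │
│ ┌─┴─╴ ╷ │ │ ╶─┬─╴ ╷ │ │
│ │     │ │↓│↑  │↓ ↲│ │ │
│ │ ┌───┴─┘ │ ┌─┘ ┌─┴─┘ │
│ │ │↓ ← ← ↲│↑│↓ ↲│     │
│ ╵ │ ╶─────┘ │ ╶─┘ ╶───┤
│   │↳ → → → ↑│↳ → → → B│
└───┴─────────┴─────────┘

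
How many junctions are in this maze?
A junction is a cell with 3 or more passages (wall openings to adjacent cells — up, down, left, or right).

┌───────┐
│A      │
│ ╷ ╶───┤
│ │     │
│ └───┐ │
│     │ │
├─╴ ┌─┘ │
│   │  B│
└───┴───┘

Checking each cell for number of passages:

Junctions found (3+ passages):
  (0, 1): 3 passages
  (2, 1): 3 passages
Total junctions: 2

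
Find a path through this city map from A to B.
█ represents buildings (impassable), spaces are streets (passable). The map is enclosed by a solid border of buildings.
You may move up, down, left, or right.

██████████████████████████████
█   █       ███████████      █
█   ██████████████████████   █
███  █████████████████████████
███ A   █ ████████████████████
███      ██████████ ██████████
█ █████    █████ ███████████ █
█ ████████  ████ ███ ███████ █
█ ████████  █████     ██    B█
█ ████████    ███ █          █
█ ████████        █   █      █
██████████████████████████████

Finding the shortest path from A to B:
Movement: cardinal only
Path length: 34 steps
Directions: down → right → right → right → down → right → right → right → down → down → down → down → right → right → right → right → right → right → right → up → up → right → right → down → right → right → right → right → right → up → right → right → right → right

Solution:

██████████████████████████████
█   █       ███████████      █
█   ██████████████████████   █
███  █████████████████████████
███ A   █ ████████████████████
███ ↳→→↓ ██████████ ██████████
█ █████↳→→↓█████ ███████████ █
█ ████████↓ ████ ███ ███████ █
█ ████████↓ █████↱→↓  ██↱→→→B█
█ ████████↓   ███↑█↳→→→→↑    █
█ ████████↳→→→→→→↑█   █      █
██████████████████████████████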